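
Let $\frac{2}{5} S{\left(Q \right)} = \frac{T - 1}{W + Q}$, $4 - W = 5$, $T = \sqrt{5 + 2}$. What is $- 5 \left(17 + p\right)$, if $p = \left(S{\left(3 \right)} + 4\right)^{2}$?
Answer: $- \frac{355}{2} - \frac{275 \sqrt{7}}{8} \approx -268.45$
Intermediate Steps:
$T = \sqrt{7} \approx 2.6458$
$W = -1$ ($W = 4 - 5 = -1$)
$S{\left(Q \right)} = \frac{5 \left(-1 + \sqrt{7}\right)}{2 \left(-1 + Q\right)}$ ($S{\left(Q \right)} = \frac{5 \frac{\sqrt{7} - 1}{-1 + Q}}{2} = \frac{5 \frac{-1 + \sqrt{7}}{-1 + Q}}{2} = \frac{5 \left(-1 + \sqrt{7}\right)}{2 \left(-1 + Q\right)}$)
$p = \left(\frac{11}{4} + \frac{5 \sqrt{7}}{4}\right)^{2}$ ($p = \left(\frac{5 \left(-1 + \sqrt{7}\right)}{2 \left(-1 + 3\right)} + 4\right)^{2} = \left(\frac{5 \left(-1 + \sqrt{7}\right)}{2 \cdot 2} + 4\right)^{2} = \left(\frac{5}{2} \cdot \frac{1}{2} \left(-1 + \sqrt{7}\right) + 4\right)^{2} = \left(\left(- \frac{5}{4} + \frac{5 \sqrt{7}}{4}\right) + 4\right)^{2} = \left(\frac{11}{4} + \frac{5 \sqrt{7}}{4}\right)^{2} \approx 36.69$)
$- 5 \left(17 + p\right) = - 5 \left(17 + \left(\frac{37}{2} + \frac{55 \sqrt{7}}{8}\right)\right) = - 5 \left(\frac{71}{2} + \frac{55 \sqrt{7}}{8}\right) = - \frac{355}{2} - \frac{275 \sqrt{7}}{8}$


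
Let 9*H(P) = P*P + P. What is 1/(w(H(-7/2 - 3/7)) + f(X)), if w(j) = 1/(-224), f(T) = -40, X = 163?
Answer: -224/8961 ≈ -0.024997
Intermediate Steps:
H(P) = P/9 + P²/9 (H(P) = (P*P + P)/9 = (P² + P)/9 = (P + P²)/9 = P/9 + P²/9)
w(j) = -1/224
1/(w(H(-7/2 - 3/7)) + f(X)) = 1/(-1/224 - 40) = 1/(-8961/224) = -224/8961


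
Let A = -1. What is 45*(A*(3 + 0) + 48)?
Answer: 2025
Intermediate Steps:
45*(A*(3 + 0) + 48) = 45*(-(3 + 0) + 48) = 45*(-1*3 + 48) = 45*(-3 + 48) = 45*45 = 2025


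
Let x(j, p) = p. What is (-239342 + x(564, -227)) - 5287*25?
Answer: -371744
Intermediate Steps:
(-239342 + x(564, -227)) - 5287*25 = (-239342 - 227) - 5287*25 = -239569 - 132175 = -371744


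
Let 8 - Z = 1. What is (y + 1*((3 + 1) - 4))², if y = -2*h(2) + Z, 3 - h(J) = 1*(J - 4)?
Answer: 9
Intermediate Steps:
Z = 7 (Z = 8 - 1*1 = 8 - 1 = 7)
h(J) = 7 - J (h(J) = 3 - (J - 4) = 3 - (-4 + J) = 3 + (4 - J) = 7 - J)
y = -3 (y = -2*(7 - 1*2) + 7 = -2*(7 - 2) + 7 = -2*5 + 7 = -10 + 7 = -3)
(y + 1*((3 + 1) - 4))² = (-3 + 1*((3 + 1) - 4))² = (-3 + 1*(4 - 4))² = (-3 + 1*0)² = (-3 + 0)² = (-3)² = 9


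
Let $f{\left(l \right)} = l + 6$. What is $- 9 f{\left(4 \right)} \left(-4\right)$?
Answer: $360$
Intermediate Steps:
$f{\left(l \right)} = 6 + l$
$- 9 f{\left(4 \right)} \left(-4\right) = - 9 \left(6 + 4\right) \left(-4\right) = \left(-9\right) 10 \left(-4\right) = \left(-90\right) \left(-4\right) = 360$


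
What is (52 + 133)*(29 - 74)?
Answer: -8325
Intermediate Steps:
(52 + 133)*(29 - 74) = 185*(-45) = -8325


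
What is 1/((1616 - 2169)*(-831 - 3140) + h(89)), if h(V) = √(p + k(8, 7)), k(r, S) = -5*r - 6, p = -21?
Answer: 2195963/4822253497436 - I*√67/4822253497436 ≈ 4.5538e-7 - 1.6974e-12*I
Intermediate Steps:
k(r, S) = -6 - 5*r
h(V) = I*√67 (h(V) = √(-21 + (-6 - 5*8)) = √(-21 + (-6 - 40)) = √(-21 - 46) = √(-67) = I*√67)
1/((1616 - 2169)*(-831 - 3140) + h(89)) = 1/((1616 - 2169)*(-831 - 3140) + I*√67) = 1/(-553*(-3971) + I*√67) = 1/(2195963 + I*√67)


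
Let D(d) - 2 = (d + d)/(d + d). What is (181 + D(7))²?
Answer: 33856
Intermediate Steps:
D(d) = 3 (D(d) = 2 + (d + d)/(d + d) = 2 + (2*d)/((2*d)) = 2 + (2*d)*(1/(2*d)) = 2 + 1 = 3)
(181 + D(7))² = (181 + 3)² = 184² = 33856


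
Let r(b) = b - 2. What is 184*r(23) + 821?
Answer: 4685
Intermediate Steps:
r(b) = -2 + b
184*r(23) + 821 = 184*(-2 + 23) + 821 = 184*21 + 821 = 3864 + 821 = 4685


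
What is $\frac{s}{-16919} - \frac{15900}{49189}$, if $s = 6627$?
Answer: $- \frac{84998229}{118889813} \approx -0.71493$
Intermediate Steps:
$\frac{s}{-16919} - \frac{15900}{49189} = \frac{6627}{-16919} - \frac{15900}{49189} = 6627 \left(- \frac{1}{16919}\right) - \frac{15900}{49189} = - \frac{6627}{16919} - \frac{15900}{49189} = - \frac{84998229}{118889813}$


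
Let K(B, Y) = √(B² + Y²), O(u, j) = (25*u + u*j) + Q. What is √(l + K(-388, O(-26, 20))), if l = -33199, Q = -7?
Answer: √(-33199 + √1535873) ≈ 178.77*I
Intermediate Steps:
O(u, j) = -7 + 25*u + j*u (O(u, j) = (25*u + u*j) - 7 = (25*u + j*u) - 7 = -7 + 25*u + j*u)
√(l + K(-388, O(-26, 20))) = √(-33199 + √((-388)² + (-7 + 25*(-26) + 20*(-26))²)) = √(-33199 + √(150544 + (-7 - 650 - 520)²)) = √(-33199 + √(150544 + (-1177)²)) = √(-33199 + √(150544 + 1385329)) = √(-33199 + √1535873)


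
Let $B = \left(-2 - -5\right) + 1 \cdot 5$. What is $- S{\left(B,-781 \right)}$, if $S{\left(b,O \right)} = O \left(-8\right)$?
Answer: $-6248$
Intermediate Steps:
$B = 8$ ($B = \left(-2 + 5\right) + 5 = 3 + 5 = 8$)
$S{\left(b,O \right)} = - 8 O$
$- S{\left(B,-781 \right)} = - \left(-8\right) \left(-781\right) = \left(-1\right) 6248 = -6248$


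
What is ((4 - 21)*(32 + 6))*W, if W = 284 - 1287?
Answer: 647938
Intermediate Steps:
W = -1003
((4 - 21)*(32 + 6))*W = ((4 - 21)*(32 + 6))*(-1003) = -17*38*(-1003) = -646*(-1003) = 647938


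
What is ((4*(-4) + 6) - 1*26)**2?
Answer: 1296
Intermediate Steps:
((4*(-4) + 6) - 1*26)**2 = ((-16 + 6) - 26)**2 = (-10 - 26)**2 = (-36)**2 = 1296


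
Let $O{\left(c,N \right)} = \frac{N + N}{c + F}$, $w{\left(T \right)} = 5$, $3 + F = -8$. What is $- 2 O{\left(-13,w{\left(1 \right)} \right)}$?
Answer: $\frac{5}{6} \approx 0.83333$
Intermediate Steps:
$F = -11$ ($F = -3 - 8 = -11$)
$O{\left(c,N \right)} = \frac{2 N}{-11 + c}$ ($O{\left(c,N \right)} = \frac{N + N}{c - 11} = \frac{2 N}{-11 + c}$)
$- 2 O{\left(-13,w{\left(1 \right)} \right)} = - 2 \cdot 2 \cdot 5 \frac{1}{-11 - 13} = - 2 \cdot 2 \cdot 5 \frac{1}{-24} = - 2 \cdot 2 \cdot 5 \left(- \frac{1}{24}\right) = \left(-2\right) \left(- \frac{5}{12}\right) = \frac{5}{6}$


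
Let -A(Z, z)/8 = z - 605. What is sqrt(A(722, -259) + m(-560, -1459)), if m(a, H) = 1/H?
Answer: sqrt(14713441613)/1459 ≈ 83.138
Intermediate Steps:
A(Z, z) = 4840 - 8*z (A(Z, z) = -8*(z - 605) = -8*(-605 + z) = 4840 - 8*z)
sqrt(A(722, -259) + m(-560, -1459)) = sqrt((4840 - 8*(-259)) + 1/(-1459)) = sqrt((4840 + 2072) - 1/1459) = sqrt(6912 - 1/1459) = sqrt(10084607/1459) = sqrt(14713441613)/1459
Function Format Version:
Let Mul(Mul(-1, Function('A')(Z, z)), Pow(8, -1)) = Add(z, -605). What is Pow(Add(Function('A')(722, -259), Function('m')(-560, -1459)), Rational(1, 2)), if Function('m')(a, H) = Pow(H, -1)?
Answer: Mul(Rational(1, 1459), Pow(14713441613, Rational(1, 2))) ≈ 83.138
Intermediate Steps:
Function('A')(Z, z) = Add(4840, Mul(-8, z)) (Function('A')(Z, z) = Mul(-8, Add(z, -605)) = Mul(-8, Add(-605, z)) = Add(4840, Mul(-8, z)))
Pow(Add(Function('A')(722, -259), Function('m')(-560, -1459)), Rational(1, 2)) = Pow(Add(Add(4840, Mul(-8, -259)), Pow(-1459, -1)), Rational(1, 2)) = Pow(Add(Add(4840, 2072), Rational(-1, 1459)), Rational(1, 2)) = Pow(Add(6912, Rational(-1, 1459)), Rational(1, 2)) = Pow(Rational(10084607, 1459), Rational(1, 2)) = Mul(Rational(1, 1459), Pow(14713441613, Rational(1, 2)))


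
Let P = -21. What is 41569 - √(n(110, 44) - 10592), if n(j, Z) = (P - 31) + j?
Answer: 41569 - I*√10534 ≈ 41569.0 - 102.64*I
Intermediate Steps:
n(j, Z) = -52 + j (n(j, Z) = (-21 - 31) + j = -52 + j)
41569 - √(n(110, 44) - 10592) = 41569 - √((-52 + 110) - 10592) = 41569 - √(58 - 10592) = 41569 - √(-10534) = 41569 - I*√10534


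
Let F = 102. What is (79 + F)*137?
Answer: 24797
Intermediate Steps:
(79 + F)*137 = (79 + 102)*137 = 181*137 = 24797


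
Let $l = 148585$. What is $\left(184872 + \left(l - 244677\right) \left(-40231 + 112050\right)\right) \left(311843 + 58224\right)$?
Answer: $-2553849566233892$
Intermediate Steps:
$\left(184872 + \left(l - 244677\right) \left(-40231 + 112050\right)\right) \left(311843 + 58224\right) = \left(184872 + \left(148585 - 244677\right) \left(-40231 + 112050\right)\right) \left(311843 + 58224\right) = \left(184872 - 6901231348\right) 370067 = \left(-6901046476\right) 370067 = -2553849566233892$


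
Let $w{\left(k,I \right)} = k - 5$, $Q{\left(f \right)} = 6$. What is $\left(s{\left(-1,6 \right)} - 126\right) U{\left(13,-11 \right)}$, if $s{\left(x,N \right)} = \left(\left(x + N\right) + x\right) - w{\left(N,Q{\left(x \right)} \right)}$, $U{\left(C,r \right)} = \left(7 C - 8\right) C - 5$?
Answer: $-132102$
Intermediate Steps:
$U{\left(C,r \right)} = -5 + C \left(-8 + 7 C\right)$ ($U{\left(C,r \right)} = \left(-8 + 7 C\right) C - 5 = C \left(-8 + 7 C\right) - 5 = -5 + C \left(-8 + 7 C\right)$)
$w{\left(k,I \right)} = -5 + k$ ($w{\left(k,I \right)} = k - 5 = -5 + k$)
$s{\left(x,N \right)} = 5 + 2 x$ ($s{\left(x,N \right)} = \left(\left(x + N\right) + x\right) - \left(-5 + N\right) = \left(\left(N + x\right) + x\right) - \left(-5 + N\right) = \left(N + 2 x\right) - \left(-5 + N\right) = 5 + 2 x$)
$\left(s{\left(-1,6 \right)} - 126\right) U{\left(13,-11 \right)} = \left(\left(5 + 2 \left(-1\right)\right) - 126\right) \left(-5 - 104 + 7 \cdot 13^{2}\right) = \left(\left(5 - 2\right) - 126\right) \left(-5 - 104 + 7 \cdot 169\right) = \left(3 - 126\right) \left(-5 - 104 + 1183\right) = \left(-123\right) 1074 = -132102$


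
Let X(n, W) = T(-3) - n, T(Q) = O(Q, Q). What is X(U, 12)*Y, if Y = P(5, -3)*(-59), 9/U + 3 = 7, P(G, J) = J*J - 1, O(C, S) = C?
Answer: 2478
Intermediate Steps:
P(G, J) = -1 + J**2 (P(G, J) = J**2 - 1 = -1 + J**2)
U = 9/4 (U = 9/(-3 + 7) = 9/4 ≈ 2.2500)
T(Q) = Q
X(n, W) = -3 - n
Y = -472 (Y = (-1 + (-3)**2)*(-59) = (-1 + 9)*(-59) = 8*(-59) = -472)
X(U, 12)*Y = (-3 - 1*9/4)*(-472) = (-3 - 9/4)*(-472) = -21/4*(-472) = 2478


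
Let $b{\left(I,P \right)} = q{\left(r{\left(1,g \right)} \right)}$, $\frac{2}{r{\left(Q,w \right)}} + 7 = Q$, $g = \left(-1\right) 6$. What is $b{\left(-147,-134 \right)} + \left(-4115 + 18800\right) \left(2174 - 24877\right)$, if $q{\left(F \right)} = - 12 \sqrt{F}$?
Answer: $-333393555 - 4 i \sqrt{3} \approx -3.3339 \cdot 10^{8} - 6.9282 i$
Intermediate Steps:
$g = -6$
$r{\left(Q,w \right)} = \frac{2}{-7 + Q}$
$b{\left(I,P \right)} = - 4 i \sqrt{3}$ ($b{\left(I,P \right)} = - 12 \sqrt{\frac{2}{-7 + 1}} = - 12 \sqrt{\frac{2}{-6}} = - 12 \sqrt{2 \left(- \frac{1}{6}\right)} = - 12 \sqrt{- \frac{1}{3}} = - 12 \frac{i \sqrt{3}}{3} = - 4 i \sqrt{3}$)
$b{\left(-147,-134 \right)} + \left(-4115 + 18800\right) \left(2174 - 24877\right) = - 4 i \sqrt{3} + \left(-4115 + 18800\right) \left(2174 - 24877\right) = - 4 i \sqrt{3} + 14685 \left(-22703\right) = - 4 i \sqrt{3} - 333393555 = -333393555 - 4 i \sqrt{3}$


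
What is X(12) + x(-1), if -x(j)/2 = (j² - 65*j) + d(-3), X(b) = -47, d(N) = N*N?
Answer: -197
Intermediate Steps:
d(N) = N²
x(j) = -18 - 2*j² + 130*j (x(j) = -2*((j² - 65*j) + (-3)²) = -2*((j² - 65*j) + 9) = -2*(9 + j² - 65*j) = -18 - 2*j² + 130*j)
X(12) + x(-1) = -47 + (-18 - 2*(-1)² + 130*(-1)) = -47 + (-18 - 2*1 - 130) = -47 + (-18 - 2 - 130) = -47 - 150 = -197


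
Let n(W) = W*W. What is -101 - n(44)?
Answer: -2037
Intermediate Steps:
n(W) = W**2
-101 - n(44) = -101 - 1*44**2 = -101 - 1*1936 = -101 - 1936 = -2037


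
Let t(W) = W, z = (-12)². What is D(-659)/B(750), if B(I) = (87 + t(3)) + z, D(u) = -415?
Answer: -415/234 ≈ -1.7735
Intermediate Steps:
z = 144
B(I) = 234 (B(I) = (87 + 3) + 144 = 90 + 144 = 234)
D(-659)/B(750) = -415/234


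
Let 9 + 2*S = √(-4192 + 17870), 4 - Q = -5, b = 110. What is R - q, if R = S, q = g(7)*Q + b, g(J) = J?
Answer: -355/2 + √13678/2 ≈ -119.02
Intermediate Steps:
Q = 9 (Q = 4 - 1*(-5) = 4 + 5 = 9)
q = 173 (q = 7*9 + 110 = 63 + 110 = 173)
S = -9/2 + √13678/2 (S = -9/2 + √(-4192 + 17870)/2 = -9/2 + √13678/2 ≈ 53.977)
R = -9/2 + √13678/2 ≈ 53.977
R - q = (-9/2 + √13678/2) - 1*173 = (-9/2 + √13678/2) - 173 = -355/2 + √13678/2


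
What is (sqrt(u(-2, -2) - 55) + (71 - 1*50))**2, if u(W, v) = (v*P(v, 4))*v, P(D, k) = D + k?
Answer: (21 + I*sqrt(47))**2 ≈ 394.0 + 287.94*I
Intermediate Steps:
u(W, v) = v**2*(4 + v) (u(W, v) = (v*(v + 4))*v = (v*(4 + v))*v = v**2*(4 + v))
(sqrt(u(-2, -2) - 55) + (71 - 1*50))**2 = (sqrt((-2)**2*(4 - 2) - 55) + (71 - 1*50))**2 = (sqrt(4*2 - 55) + (71 - 50))**2 = (sqrt(8 - 55) + 21)**2 = (sqrt(-47) + 21)**2 = (I*sqrt(47) + 21)**2 = (21 + I*sqrt(47))**2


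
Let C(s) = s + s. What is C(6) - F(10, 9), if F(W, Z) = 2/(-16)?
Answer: 97/8 ≈ 12.125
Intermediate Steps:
F(W, Z) = -⅛ (F(W, Z) = 2*(-1/16) = -⅛)
C(s) = 2*s
C(6) - F(10, 9) = 2*6 - 1*(-⅛) = 12 + ⅛ = 97/8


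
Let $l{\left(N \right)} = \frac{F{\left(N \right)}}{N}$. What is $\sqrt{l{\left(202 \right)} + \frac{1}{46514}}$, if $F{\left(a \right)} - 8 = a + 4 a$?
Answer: $\frac{\sqrt{111226529333478}}{4697914} \approx 2.2449$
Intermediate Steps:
$F{\left(a \right)} = 8 + 5 a$ ($F{\left(a \right)} = 8 + \left(a + 4 a\right) = 8 + 5 a$)
$l{\left(N \right)} = \frac{8 + 5 N}{N}$
$\sqrt{l{\left(202 \right)} + \frac{1}{46514}} = \sqrt{\left(5 + \frac{8}{202}\right) + \frac{1}{46514}} = \sqrt{\left(5 + 8 \cdot \frac{1}{202}\right) + \frac{1}{46514}} = \sqrt{\left(5 + \frac{4}{101}\right) + \frac{1}{46514}} = \sqrt{\frac{509}{101} + \frac{1}{46514}} = \sqrt{\frac{23675727}{4697914}} = \frac{\sqrt{111226529333478}}{4697914}$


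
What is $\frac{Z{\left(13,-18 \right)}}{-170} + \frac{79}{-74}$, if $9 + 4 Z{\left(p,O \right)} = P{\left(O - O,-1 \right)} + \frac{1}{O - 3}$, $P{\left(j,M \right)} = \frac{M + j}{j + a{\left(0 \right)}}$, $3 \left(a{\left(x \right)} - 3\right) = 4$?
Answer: $- \frac{425827}{404040} \approx -1.0539$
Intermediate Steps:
$a{\left(x \right)} = \frac{13}{3}$ ($a{\left(x \right)} = 3 + \frac{1}{3} \cdot 4 = 3 + \frac{4}{3} = \frac{13}{3}$)
$P{\left(j,M \right)} = \frac{M + j}{\frac{13}{3} + j}$ ($P{\left(j,M \right)} = \frac{M + j}{j + \frac{13}{3}} = \frac{M + j}{\frac{13}{3} + j}$)
$Z{\left(p,O \right)} = - \frac{30}{13} + \frac{1}{4 \left(-3 + O\right)}$ ($Z{\left(p,O \right)} = - \frac{9}{4} + \frac{\frac{3 \left(-1 + \left(O - O\right)\right)}{13 + 3 \left(O - O\right)} + \frac{1}{O - 3}}{4} = - \frac{9}{4} + \frac{\frac{3 \left(-1 + 0\right)}{13 + 3 \cdot 0} + \frac{1}{-3 + O}}{4} = - \frac{9}{4} + \frac{3 \frac{1}{13 + 0} \left(-1\right) + \frac{1}{-3 + O}}{4} = - \frac{9}{4} + \frac{3 \cdot \frac{1}{13} \left(-1\right) + \frac{1}{-3 + O}}{4} = - \frac{9}{4} + \frac{- \frac{3}{13} + \frac{1}{-3 + O}}{4} = - \frac{9}{4} - \left(\frac{3}{52} - \frac{1}{4 \left(-3 + O\right)}\right) = - \frac{30}{13} + \frac{1}{4 \left(-3 + O\right)}$)
$\frac{Z{\left(13,-18 \right)}}{-170} + \frac{79}{-74} = \frac{\frac{1}{52} \frac{1}{-3 - 18} \left(373 - -2160\right)}{-170} + \frac{79}{-74} = \frac{373 + 2160}{52 \left(-21\right)} \left(- \frac{1}{170}\right) + 79 \left(- \frac{1}{74}\right) = \frac{1}{52} \left(- \frac{1}{21}\right) 2533 \left(- \frac{1}{170}\right) - \frac{79}{74} = \left(- \frac{2533}{1092}\right) \left(- \frac{1}{170}\right) - \frac{79}{74} = \frac{149}{10920} - \frac{79}{74} = - \frac{425827}{404040}$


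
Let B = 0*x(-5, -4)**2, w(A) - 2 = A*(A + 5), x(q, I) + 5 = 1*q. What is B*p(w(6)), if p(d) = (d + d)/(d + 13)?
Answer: 0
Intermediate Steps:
x(q, I) = -5 + q (x(q, I) = -5 + 1*q = -5 + q)
w(A) = 2 + A*(5 + A) (w(A) = 2 + A*(A + 5) = 2 + A*(5 + A))
p(d) = 2*d/(13 + d) (p(d) = (2*d)/(13 + d) = 2*d/(13 + d))
B = 0 (B = 0*(-5 - 5)**2 = 0*(-10)**2 = 0*100 = 0)
B*p(w(6)) = 0*(2*(2 + 6**2 + 5*6)/(13 + (2 + 6**2 + 5*6))) = 0*(2*(2 + 36 + 30)/(13 + (2 + 36 + 30))) = 0*(2*68/(13 + 68)) = 0*(2*68/81) = 0*(2*68*(1/81)) = 0*(136/81) = 0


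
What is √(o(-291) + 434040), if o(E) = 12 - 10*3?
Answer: √434022 ≈ 658.80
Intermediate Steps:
o(E) = -18 (o(E) = 12 - 30 = -18)
√(o(-291) + 434040) = √(-18 + 434040) = √434022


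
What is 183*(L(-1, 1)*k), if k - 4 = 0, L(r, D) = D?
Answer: 732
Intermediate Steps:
k = 4 (k = 4 + 0 = 4)
183*(L(-1, 1)*k) = 183*(1*4) = 183*4 = 732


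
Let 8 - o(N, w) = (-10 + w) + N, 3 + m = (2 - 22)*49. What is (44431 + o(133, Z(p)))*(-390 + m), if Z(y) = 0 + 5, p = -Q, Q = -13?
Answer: -60839003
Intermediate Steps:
m = -983 (m = -3 + (2 - 22)*49 = -3 - 20*49 = -3 - 980 = -983)
p = 13 (p = -1*(-13) = 13)
Z(y) = 5
o(N, w) = 18 - N - w (o(N, w) = 8 - ((-10 + w) + N) = 8 - (-10 + N + w) = 8 + (10 - N - w) = 18 - N - w)
(44431 + o(133, Z(p)))*(-390 + m) = (44431 + (18 - 1*133 - 1*5))*(-390 - 983) = (44431 + (18 - 133 - 5))*(-1373) = (44431 - 120)*(-1373) = 44311*(-1373) = -60839003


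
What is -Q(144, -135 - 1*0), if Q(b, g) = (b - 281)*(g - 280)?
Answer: -56855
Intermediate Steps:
Q(b, g) = (-281 + b)*(-280 + g)
-Q(144, -135 - 1*0) = -(78680 - 281*(-135 - 1*0) - 280*144 + 144*(-135 - 1*0)) = -(78680 - 281*(-135 + 0) - 40320 + 144*(-135 + 0)) = -(78680 - 281*(-135) - 40320 + 144*(-135)) = -(78680 + 37935 - 40320 - 19440) = -1*56855 = -56855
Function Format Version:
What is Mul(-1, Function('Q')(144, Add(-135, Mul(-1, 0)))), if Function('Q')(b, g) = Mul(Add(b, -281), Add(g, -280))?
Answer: -56855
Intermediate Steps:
Function('Q')(b, g) = Mul(Add(-281, b), Add(-280, g))
Mul(-1, Function('Q')(144, Add(-135, Mul(-1, 0)))) = Mul(-1, Add(78680, Mul(-281, Add(-135, Mul(-1, 0))), Mul(-280, 144), Mul(144, Add(-135, Mul(-1, 0))))) = Mul(-1, Add(78680, Mul(-281, Add(-135, 0)), -40320, Mul(144, Add(-135, 0)))) = Mul(-1, Add(78680, Mul(-281, -135), -40320, Mul(144, -135))) = Mul(-1, Add(78680, 37935, -40320, -19440)) = Mul(-1, 56855) = -56855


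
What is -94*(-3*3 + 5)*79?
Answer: 29704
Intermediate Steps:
-94*(-3*3 + 5)*79 = -94*(-9 + 5)*79 = -94*(-4)*79 = 376*79 = 29704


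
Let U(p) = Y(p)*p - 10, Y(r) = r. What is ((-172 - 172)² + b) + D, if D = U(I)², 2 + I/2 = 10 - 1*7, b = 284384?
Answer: 402756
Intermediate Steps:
I = 2 (I = -4 + 2*(10 - 1*7) = -4 + 2*(10 - 7) = -4 + 2*3 = -4 + 6 = 2)
U(p) = -10 + p² (U(p) = p*p - 10 = p² - 10 = -10 + p²)
D = 36 (D = (-10 + 2²)² = (-10 + 4)² = (-6)² = 36)
((-172 - 172)² + b) + D = ((-172 - 172)² + 284384) + 36 = ((-344)² + 284384) + 36 = (118336 + 284384) + 36 = 402720 + 36 = 402756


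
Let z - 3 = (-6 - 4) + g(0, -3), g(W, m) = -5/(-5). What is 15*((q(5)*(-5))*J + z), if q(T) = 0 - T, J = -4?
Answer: -1590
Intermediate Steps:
g(W, m) = 1 (g(W, m) = -5*(-1/5) = 1)
z = -6 (z = 3 + ((-6 - 4) + 1) = 3 + (-10 + 1) = 3 - 9 = -6)
q(T) = -T
15*((q(5)*(-5))*J + z) = 15*((-1*5*(-5))*(-4) - 6) = 15*(-5*(-5)*(-4) - 6) = 15*(25*(-4) - 6) = 15*(-100 - 6) = 15*(-106) = -1590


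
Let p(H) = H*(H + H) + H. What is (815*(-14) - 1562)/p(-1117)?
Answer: -12972/2494261 ≈ -0.0052007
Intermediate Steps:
p(H) = H + 2*H² (p(H) = H*(2*H) + H = 2*H² + H = H + 2*H²)
(815*(-14) - 1562)/p(-1117) = (815*(-14) - 1562)/((-1117*(1 + 2*(-1117)))) = (-11410 - 1562)/((-1117*(1 - 2234))) = -12972/((-1117*(-2233))) = -12972/2494261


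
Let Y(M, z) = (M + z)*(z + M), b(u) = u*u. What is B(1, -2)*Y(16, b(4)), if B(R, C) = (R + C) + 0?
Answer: -1024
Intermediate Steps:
B(R, C) = C + R (B(R, C) = (C + R) + 0 = C + R)
b(u) = u**2
Y(M, z) = (M + z)**2 (Y(M, z) = (M + z)*(M + z) = (M + z)**2)
B(1, -2)*Y(16, b(4)) = (-2 + 1)*(16 + 4**2)**2 = -(16 + 16)**2 = -1*32**2 = -1*1024 = -1024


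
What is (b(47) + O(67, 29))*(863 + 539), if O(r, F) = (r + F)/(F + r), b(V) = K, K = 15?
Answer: 22432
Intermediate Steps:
b(V) = 15
O(r, F) = 1 (O(r, F) = (F + r)/(F + r) = 1)
(b(47) + O(67, 29))*(863 + 539) = (15 + 1)*(863 + 539) = 16*1402 = 22432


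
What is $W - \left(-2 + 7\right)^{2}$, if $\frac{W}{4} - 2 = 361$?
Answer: $1427$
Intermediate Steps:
$W = 1452$ ($W = 8 + 4 \cdot 361 = 8 + 1444 = 1452$)
$W - \left(-2 + 7\right)^{2} = 1452 - \left(-2 + 7\right)^{2} = 1452 - 5^{2} = 1452 - 25 = 1427$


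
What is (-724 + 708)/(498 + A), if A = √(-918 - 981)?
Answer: -2656/83301 + 16*I*√211/83301 ≈ -0.031884 + 0.00279*I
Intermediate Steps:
A = 3*I*√211 (A = √(-1899) = 3*I*√211 ≈ 43.578*I)
(-724 + 708)/(498 + A) = (-724 + 708)/(498 + 3*I*√211) = -16/(498 + 3*I*√211)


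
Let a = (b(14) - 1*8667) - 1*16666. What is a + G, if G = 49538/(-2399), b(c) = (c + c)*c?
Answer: -59882997/2399 ≈ -24962.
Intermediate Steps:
b(c) = 2*c**2 (b(c) = (2*c)*c = 2*c**2)
a = -24941 (a = (2*14**2 - 1*8667) - 1*16666 = (2*196 - 8667) - 16666 = (392 - 8667) - 16666 = -8275 - 16666 = -24941)
G = -49538/2399 (G = 49538*(-1/2399) = -49538/2399 ≈ -20.649)
a + G = -24941 - 49538/2399 = -59882997/2399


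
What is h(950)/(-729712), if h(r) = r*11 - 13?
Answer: -10437/729712 ≈ -0.014303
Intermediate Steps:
h(r) = -13 + 11*r (h(r) = 11*r - 13 = -13 + 11*r)
h(950)/(-729712) = (-13 + 11*950)/(-729712) = (-13 + 10450)*(-1/729712) = 10437*(-1/729712) = -10437/729712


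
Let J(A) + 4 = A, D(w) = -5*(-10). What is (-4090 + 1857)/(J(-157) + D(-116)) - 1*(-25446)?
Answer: 2826739/111 ≈ 25466.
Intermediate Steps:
D(w) = 50
J(A) = -4 + A
(-4090 + 1857)/(J(-157) + D(-116)) - 1*(-25446) = (-4090 + 1857)/((-4 - 157) + 50) - 1*(-25446) = -2233/(-161 + 50) + 25446 = -2233/(-111) + 25446 = -2233*(-1/111) + 25446 = 2233/111 + 25446 = 2826739/111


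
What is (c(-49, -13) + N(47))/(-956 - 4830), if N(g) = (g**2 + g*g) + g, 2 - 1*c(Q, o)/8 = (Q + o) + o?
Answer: -5081/5786 ≈ -0.87815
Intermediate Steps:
c(Q, o) = 16 - 16*o - 8*Q (c(Q, o) = 16 - 8*((Q + o) + o) = 16 - 8*(Q + 2*o) = 16 + (-16*o - 8*Q) = 16 - 16*o - 8*Q)
N(g) = g + 2*g**2 (N(g) = (g**2 + g**2) + g = 2*g**2 + g = g + 2*g**2)
(c(-49, -13) + N(47))/(-956 - 4830) = ((16 - 16*(-13) - 8*(-49)) + 47*(1 + 2*47))/(-956 - 4830) = ((16 + 208 + 392) + 47*(1 + 94))/(-5786) = (616 + 47*95)*(-1/5786) = (616 + 4465)*(-1/5786) = 5081*(-1/5786) = -5081/5786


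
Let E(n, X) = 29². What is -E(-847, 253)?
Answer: -841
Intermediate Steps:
E(n, X) = 841
-E(-847, 253) = -1*841 = -841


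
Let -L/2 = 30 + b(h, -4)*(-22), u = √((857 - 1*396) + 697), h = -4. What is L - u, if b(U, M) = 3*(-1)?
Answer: -192 - √1158 ≈ -226.03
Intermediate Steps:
b(U, M) = -3
u = √1158 (u = √((857 - 396) + 697) = √(461 + 697) = √1158 ≈ 34.029)
L = -192 (L = -2*(30 - 3*(-22)) = -2*(30 + 66) = -2*96 = -192)
L - u = -192 - √1158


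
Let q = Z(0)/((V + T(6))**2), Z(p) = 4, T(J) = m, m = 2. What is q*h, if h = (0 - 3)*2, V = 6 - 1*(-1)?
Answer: -8/27 ≈ -0.29630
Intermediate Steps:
T(J) = 2
V = 7 (V = 6 + 1 = 7)
h = -6 (h = -3*2 = -6)
q = 4/81 (q = 4/((7 + 2)**2) = 4/(9**2) = 4/81 ≈ 0.049383)
q*h = (4/81)*(-6) = -8/27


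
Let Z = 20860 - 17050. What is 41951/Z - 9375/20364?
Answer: 136428569/12931140 ≈ 10.550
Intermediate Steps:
Z = 3810
41951/Z - 9375/20364 = 41951/3810 - 9375/20364 = 41951*(1/3810) - 9375*1/20364 = 41951/3810 - 3125/6788 = 136428569/12931140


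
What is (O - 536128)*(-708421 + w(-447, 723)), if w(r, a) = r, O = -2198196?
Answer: 1938274785232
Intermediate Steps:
(O - 536128)*(-708421 + w(-447, 723)) = (-2198196 - 536128)*(-708421 - 447) = -2734324*(-708868) = 1938274785232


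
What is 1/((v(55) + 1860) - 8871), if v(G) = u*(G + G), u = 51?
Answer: -1/1401 ≈ -0.00071378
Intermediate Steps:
v(G) = 102*G (v(G) = 51*(G + G) = 51*(2*G) = 102*G)
1/((v(55) + 1860) - 8871) = 1/((102*55 + 1860) - 8871) = 1/((5610 + 1860) - 8871) = 1/(7470 - 8871) = 1/(-1401) = -1/1401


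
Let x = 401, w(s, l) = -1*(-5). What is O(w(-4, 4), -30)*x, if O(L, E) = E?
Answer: -12030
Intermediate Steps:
w(s, l) = 5
O(w(-4, 4), -30)*x = -30*401 = -12030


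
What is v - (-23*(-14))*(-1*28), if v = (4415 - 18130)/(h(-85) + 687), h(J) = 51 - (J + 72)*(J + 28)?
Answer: 40763/3 ≈ 13588.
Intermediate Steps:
h(J) = 51 - (28 + J)*(72 + J) (h(J) = 51 - (72 + J)*(28 + J) = 51 - (28 + J)*(72 + J))
v = 13715/3 (v = (4415 - 18130)/((-1965 - 1*(-85)**2 - 100*(-85)) + 687) = -13715/((-1965 - 1*7225 + 8500) + 687) = -13715/((-1965 - 7225 + 8500) + 687) = -13715/(-690 + 687) = -13715/(-3) = -13715*(-1/3) = 13715/3 ≈ 4571.7)
v - (-23*(-14))*(-1*28) = 13715/3 - (-23*(-14))*(-1*28) = 13715/3 - 322*(-28) = 13715/3 - 1*(-9016) = 13715/3 + 9016 = 40763/3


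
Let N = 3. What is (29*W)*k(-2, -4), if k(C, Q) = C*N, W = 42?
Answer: -7308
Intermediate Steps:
k(C, Q) = 3*C (k(C, Q) = C*3 = 3*C)
(29*W)*k(-2, -4) = (29*42)*(3*(-2)) = 1218*(-6) = -7308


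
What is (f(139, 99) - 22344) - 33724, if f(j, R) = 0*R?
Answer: -56068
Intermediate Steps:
f(j, R) = 0
(f(139, 99) - 22344) - 33724 = (0 - 22344) - 33724 = -22344 - 33724 = -56068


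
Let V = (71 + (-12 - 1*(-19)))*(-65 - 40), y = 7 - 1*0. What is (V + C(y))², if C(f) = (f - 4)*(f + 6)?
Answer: 66438801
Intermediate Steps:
y = 7 (y = 7 + 0 = 7)
C(f) = (-4 + f)*(6 + f)
V = -8190 (V = (71 + (-12 + 19))*(-105) = (71 + 7)*(-105) = 78*(-105) = -8190)
(V + C(y))² = (-8190 + (-24 + 7² + 2*7))² = (-8190 + (-24 + 49 + 14))² = (-8190 + 39)² = (-8151)² = 66438801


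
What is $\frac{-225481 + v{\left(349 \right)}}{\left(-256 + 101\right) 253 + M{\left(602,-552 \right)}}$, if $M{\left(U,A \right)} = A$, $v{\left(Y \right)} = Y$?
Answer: $\frac{225132}{39767} \approx 5.6613$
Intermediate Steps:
$\frac{-225481 + v{\left(349 \right)}}{\left(-256 + 101\right) 253 + M{\left(602,-552 \right)}} = \frac{-225481 + 349}{\left(-256 + 101\right) 253 - 552} = - \frac{225132}{\left(-155\right) 253 - 552} = - \frac{225132}{-39215 - 552} = - \frac{225132}{-39767} = \left(-225132\right) \left(- \frac{1}{39767}\right) = \frac{225132}{39767}$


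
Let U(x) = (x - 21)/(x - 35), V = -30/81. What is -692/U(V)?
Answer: -660860/577 ≈ -1145.3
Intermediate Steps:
V = -10/27 (V = -30*1/81 = -10/27 ≈ -0.37037)
U(x) = (-21 + x)/(-35 + x)
-692/U(V) = -692*(-35 - 10/27)/(-21 - 10/27) = -692/(-577/27/(-955/27)) = -692/((-27/955*(-577/27))) = -692/577/955 = -692*955/577 = -660860/577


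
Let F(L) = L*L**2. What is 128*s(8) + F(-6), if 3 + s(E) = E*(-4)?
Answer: -4696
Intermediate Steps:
s(E) = -3 - 4*E (s(E) = -3 + E*(-4) = -3 - 4*E)
F(L) = L**3
128*s(8) + F(-6) = 128*(-3 - 4*8) + (-6)**3 = 128*(-3 - 32) - 216 = 128*(-35) - 216 = -4480 - 216 = -4696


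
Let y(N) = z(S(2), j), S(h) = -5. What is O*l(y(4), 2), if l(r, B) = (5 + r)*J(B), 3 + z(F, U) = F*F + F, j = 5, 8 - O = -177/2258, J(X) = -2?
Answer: -401302/1129 ≈ -355.45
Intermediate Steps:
O = 18241/2258 (O = 8 - (-177)/2258 = 8 - 1*(-177/2258) = 8 + 177/2258 = 18241/2258 ≈ 8.0784)
z(F, U) = -3 + F + F**2 (z(F, U) = -3 + (F*F + F) = -3 + (F**2 + F) = -3 + (F + F**2) = -3 + F + F**2)
y(N) = 17 (y(N) = -3 - 5 + (-5)**2 = -3 - 5 + 25 = 17)
l(r, B) = -10 - 2*r (l(r, B) = (5 + r)*(-2) = -10 - 2*r)
O*l(y(4), 2) = 18241*(-10 - 2*17)/2258 = 18241*(-10 - 34)/2258 = (18241/2258)*(-44) = -401302/1129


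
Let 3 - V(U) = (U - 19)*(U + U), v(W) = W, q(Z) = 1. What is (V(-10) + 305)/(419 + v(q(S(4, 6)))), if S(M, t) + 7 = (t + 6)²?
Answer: -68/105 ≈ -0.64762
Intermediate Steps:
S(M, t) = -7 + (6 + t)² (S(M, t) = -7 + (t + 6)² = -7 + (6 + t)²)
V(U) = 3 - 2*U*(-19 + U) (V(U) = 3 - (U - 19)*(U + U) = 3 - (-19 + U)*2*U = 3 - 2*U*(-19 + U))
(V(-10) + 305)/(419 + v(q(S(4, 6)))) = ((3 - 2*(-10)² + 38*(-10)) + 305)/(419 + 1) = ((3 - 2*100 - 380) + 305)/420 = ((3 - 200 - 380) + 305)*(1/420) = (-577 + 305)*(1/420) = -272*1/420 = -68/105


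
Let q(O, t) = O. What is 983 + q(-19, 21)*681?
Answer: -11956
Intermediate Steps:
983 + q(-19, 21)*681 = 983 - 19*681 = 983 - 12939 = -11956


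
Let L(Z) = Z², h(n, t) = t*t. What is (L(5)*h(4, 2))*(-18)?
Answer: -1800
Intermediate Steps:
h(n, t) = t²
(L(5)*h(4, 2))*(-18) = (5²*2²)*(-18) = (25*4)*(-18) = 100*(-18) = -1800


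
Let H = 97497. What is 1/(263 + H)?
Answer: 1/97760 ≈ 1.0229e-5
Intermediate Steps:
1/(263 + H) = 1/(263 + 97497) = 1/97760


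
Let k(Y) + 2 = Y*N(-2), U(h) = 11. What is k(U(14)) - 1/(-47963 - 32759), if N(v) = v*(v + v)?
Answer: 6942093/80722 ≈ 86.000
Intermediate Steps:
N(v) = 2*v**2 (N(v) = v*(2*v) = 2*v**2)
k(Y) = -2 + 8*Y (k(Y) = -2 + Y*(2*(-2)**2) = -2 + Y*(2*4) = -2 + Y*8 = -2 + 8*Y)
k(U(14)) - 1/(-47963 - 32759) = (-2 + 8*11) - 1/(-47963 - 32759) = (-2 + 88) - 1/(-80722) = 86 - 1*(-1/80722) = 86 + 1/80722 = 6942093/80722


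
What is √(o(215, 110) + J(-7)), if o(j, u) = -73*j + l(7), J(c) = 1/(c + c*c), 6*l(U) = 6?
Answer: I*√27684174/42 ≈ 125.28*I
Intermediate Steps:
l(U) = 1 (l(U) = (⅙)*6 = 1)
J(c) = 1/(c + c²)
o(j, u) = 1 - 73*j (o(j, u) = -73*j + 1 = 1 - 73*j)
√(o(215, 110) + J(-7)) = √((1 - 73*215) + 1/((-7)*(1 - 7))) = √((1 - 15695) - ⅐/(-6)) = √(-15694 - ⅐*(-⅙)) = √(-15694 + 1/42) = √(-659147/42) = I*√27684174/42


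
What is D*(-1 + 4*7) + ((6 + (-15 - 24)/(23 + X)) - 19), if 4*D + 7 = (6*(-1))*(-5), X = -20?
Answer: 517/4 ≈ 129.25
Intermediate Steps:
D = 23/4 (D = -7/4 + ((6*(-1))*(-5))/4 = -7/4 + (-6*(-5))/4 = -7/4 + (¼)*30 = -7/4 + 15/2 = 23/4 ≈ 5.7500)
D*(-1 + 4*7) + ((6 + (-15 - 24)/(23 + X)) - 19) = 23*(-1 + 4*7)/4 + ((6 + (-15 - 24)/(23 - 20)) - 19) = 23*(-1 + 28)/4 + ((6 - 39/3) - 19) = (23/4)*27 + ((6 - 39*⅓) - 19) = 621/4 + ((6 - 13) - 19) = 621/4 + (-7 - 19) = 621/4 - 26 = 517/4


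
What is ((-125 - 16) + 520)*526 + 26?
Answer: 199380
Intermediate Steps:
((-125 - 16) + 520)*526 + 26 = (-141 + 520)*526 + 26 = 379*526 + 26 = 199354 + 26 = 199380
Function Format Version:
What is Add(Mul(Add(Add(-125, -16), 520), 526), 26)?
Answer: 199380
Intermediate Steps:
Add(Mul(Add(Add(-125, -16), 520), 526), 26) = Add(Mul(Add(-141, 520), 526), 26) = Add(Mul(379, 526), 26) = Add(199354, 26) = 199380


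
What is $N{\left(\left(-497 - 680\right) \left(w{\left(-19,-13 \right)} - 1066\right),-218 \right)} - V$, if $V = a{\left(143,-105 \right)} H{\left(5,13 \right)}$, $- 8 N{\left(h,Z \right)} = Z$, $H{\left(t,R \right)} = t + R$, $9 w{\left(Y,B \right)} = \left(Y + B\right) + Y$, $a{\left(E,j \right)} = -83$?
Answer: $\frac{6085}{4} \approx 1521.3$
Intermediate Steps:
$w{\left(Y,B \right)} = \frac{B}{9} + \frac{2 Y}{9}$ ($w{\left(Y,B \right)} = \frac{\left(Y + B\right) + Y}{9} = \frac{\left(B + Y\right) + Y}{9} = \frac{B + 2 Y}{9} = \frac{B}{9} + \frac{2 Y}{9}$)
$H{\left(t,R \right)} = R + t$
$N{\left(h,Z \right)} = - \frac{Z}{8}$
$V = -1494$ ($V = - 83 \left(13 + 5\right) = \left(-83\right) 18 = -1494$)
$N{\left(\left(-497 - 680\right) \left(w{\left(-19,-13 \right)} - 1066\right),-218 \right)} - V = \left(- \frac{1}{8}\right) \left(-218\right) - -1494 = \frac{109}{4} + 1494 = \frac{6085}{4}$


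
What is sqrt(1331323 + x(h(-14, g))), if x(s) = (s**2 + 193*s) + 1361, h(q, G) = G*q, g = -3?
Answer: sqrt(1342554) ≈ 1158.7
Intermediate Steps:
x(s) = 1361 + s**2 + 193*s
sqrt(1331323 + x(h(-14, g))) = sqrt(1331323 + (1361 + (-3*(-14))**2 + 193*(-3*(-14)))) = sqrt(1331323 + (1361 + 42**2 + 193*42)) = sqrt(1331323 + (1361 + 1764 + 8106)) = sqrt(1331323 + 11231) = sqrt(1342554)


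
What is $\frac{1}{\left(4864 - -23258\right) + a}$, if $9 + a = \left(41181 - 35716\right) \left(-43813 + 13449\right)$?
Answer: $- \frac{1}{165911147} \approx -6.0273 \cdot 10^{-9}$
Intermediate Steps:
$a = -165939269$ ($a = -9 + \left(41181 - 35716\right) \left(-43813 + 13449\right) = -9 + 5465 \left(-30364\right) = -9 - 165939260 = -165939269$)
$\frac{1}{\left(4864 - -23258\right) + a} = \frac{1}{\left(4864 - -23258\right) - 165939269} = \frac{1}{\left(4864 + 23258\right) - 165939269} = \frac{1}{28122 - 165939269} = \frac{1}{-165911147} = - \frac{1}{165911147}$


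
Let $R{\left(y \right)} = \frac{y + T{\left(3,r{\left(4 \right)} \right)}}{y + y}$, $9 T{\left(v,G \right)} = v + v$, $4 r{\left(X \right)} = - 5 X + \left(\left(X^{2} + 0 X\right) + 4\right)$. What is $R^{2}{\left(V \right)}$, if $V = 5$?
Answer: $\frac{289}{900} \approx 0.32111$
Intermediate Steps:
$r{\left(X \right)} = 1 - \frac{5 X}{4} + \frac{X^{2}}{4}$ ($r{\left(X \right)} = \frac{- 5 X + \left(\left(X^{2} + 0 X\right) + 4\right)}{4} = \frac{- 5 X + \left(\left(X^{2} + 0\right) + 4\right)}{4} = \frac{- 5 X + \left(X^{2} + 4\right)}{4} = \frac{- 5 X + \left(4 + X^{2}\right)}{4} = \frac{4 + X^{2} - 5 X}{4} = 1 - \frac{5 X}{4} + \frac{X^{2}}{4}$)
$T{\left(v,G \right)} = \frac{2 v}{9}$ ($T{\left(v,G \right)} = \frac{v + v}{9} = \frac{2 v}{9}$)
$R{\left(y \right)} = \frac{\frac{2}{3} + y}{2 y}$ ($R{\left(y \right)} = \frac{y + \frac{2}{9} \cdot 3}{y + y} = \frac{y + \frac{2}{3}}{2 y} = \left(\frac{2}{3} + y\right) \frac{1}{2 y} = \frac{\frac{2}{3} + y}{2 y}$)
$R^{2}{\left(V \right)} = \left(\frac{2 + 3 \cdot 5}{6 \cdot 5}\right)^{2} = \left(\frac{1}{6} \cdot \frac{1}{5} \left(2 + 15\right)\right)^{2} = \left(\frac{1}{6} \cdot \frac{1}{5} \cdot 17\right)^{2} = \left(\frac{17}{30}\right)^{2} = \frac{289}{900}$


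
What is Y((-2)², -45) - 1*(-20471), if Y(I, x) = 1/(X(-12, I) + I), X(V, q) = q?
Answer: 163769/8 ≈ 20471.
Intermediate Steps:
Y(I, x) = 1/(2*I) (Y(I, x) = 1/(I + I) = 1/(2*I))
Y((-2)², -45) - 1*(-20471) = 1/(2*((-2)²)) - 1*(-20471) = (½)/4 + 20471 = (½)*(¼) + 20471 = ⅛ + 20471 = 163769/8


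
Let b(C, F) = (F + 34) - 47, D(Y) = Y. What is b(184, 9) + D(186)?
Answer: 182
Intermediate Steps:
b(C, F) = -13 + F (b(C, F) = (34 + F) - 47 = -13 + F)
b(184, 9) + D(186) = (-13 + 9) + 186 = -4 + 186 = 182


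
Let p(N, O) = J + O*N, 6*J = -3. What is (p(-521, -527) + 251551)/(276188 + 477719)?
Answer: 1052235/1507814 ≈ 0.69785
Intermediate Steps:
J = -½ (J = (⅙)*(-3) = -½ ≈ -0.50000)
p(N, O) = -½ + N*O (p(N, O) = -½ + O*N = -½ + N*O)
(p(-521, -527) + 251551)/(276188 + 477719) = ((-½ - 521*(-527)) + 251551)/(276188 + 477719) = ((-½ + 274567) + 251551)/753907 = (549133/2 + 251551)*(1/753907) = (1052235/2)*(1/753907) = 1052235/1507814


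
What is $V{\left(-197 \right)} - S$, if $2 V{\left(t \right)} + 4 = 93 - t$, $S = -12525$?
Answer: $12668$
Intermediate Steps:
$V{\left(t \right)} = \frac{89}{2} - \frac{t}{2}$ ($V{\left(t \right)} = -2 + \frac{93 - t}{2} = -2 - \left(- \frac{93}{2} + \frac{t}{2}\right) = \frac{89}{2} - \frac{t}{2}$)
$V{\left(-197 \right)} - S = \left(\frac{89}{2} - - \frac{197}{2}\right) - -12525 = \left(\frac{89}{2} + \frac{197}{2}\right) + 12525 = 143 + 12525 = 12668$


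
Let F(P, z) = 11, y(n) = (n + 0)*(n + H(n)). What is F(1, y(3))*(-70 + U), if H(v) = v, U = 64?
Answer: -66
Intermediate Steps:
y(n) = 2*n² (y(n) = (n + 0)*(n + n) = n*(2*n) = 2*n²)
F(1, y(3))*(-70 + U) = 11*(-70 + 64) = 11*(-6) = -66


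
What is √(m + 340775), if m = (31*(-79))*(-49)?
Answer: 2*√115194 ≈ 678.80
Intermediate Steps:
m = 120001 (m = -2449*(-49) = 120001)
√(m + 340775) = √(120001 + 340775) = √460776 = 2*√115194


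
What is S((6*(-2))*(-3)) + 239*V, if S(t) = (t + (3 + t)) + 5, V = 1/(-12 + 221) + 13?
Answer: 666322/209 ≈ 3188.1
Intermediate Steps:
V = 2718/209 (V = 1/209 + 13 = 2718/209 ≈ 13.005)
S(t) = 8 + 2*t (S(t) = (3 + 2*t) + 5 = 8 + 2*t)
S((6*(-2))*(-3)) + 239*V = (8 + 2*((6*(-2))*(-3))) + 239*(2718/209) = (8 + 2*(-12*(-3))) + 649602/209 = (8 + 2*36) + 649602/209 = (8 + 72) + 649602/209 = 80 + 649602/209 = 666322/209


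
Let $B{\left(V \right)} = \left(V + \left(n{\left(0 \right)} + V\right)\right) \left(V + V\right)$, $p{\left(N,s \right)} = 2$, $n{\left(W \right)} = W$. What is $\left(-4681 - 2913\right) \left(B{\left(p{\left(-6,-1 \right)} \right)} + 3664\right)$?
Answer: $-27945920$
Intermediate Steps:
$B{\left(V \right)} = 4 V^{2}$ ($B{\left(V \right)} = \left(V + \left(0 + V\right)\right) \left(V + V\right) = \left(V + V\right) 2 V = 2 V 2 V = 4 V^{2}$)
$\left(-4681 - 2913\right) \left(B{\left(p{\left(-6,-1 \right)} \right)} + 3664\right) = \left(-4681 - 2913\right) \left(4 \cdot 2^{2} + 3664\right) = - 7594 \left(4 \cdot 4 + 3664\right) = - 7594 \left(16 + 3664\right) = \left(-7594\right) 3680 = -27945920$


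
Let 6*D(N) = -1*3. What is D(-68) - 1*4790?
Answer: -9581/2 ≈ -4790.5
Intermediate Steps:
D(N) = -½ (D(N) = (-1*3)/6 = (⅙)*(-3) = -½)
D(-68) - 1*4790 = -½ - 1*4790 = -½ - 4790 = -9581/2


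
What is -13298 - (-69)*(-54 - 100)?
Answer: -23924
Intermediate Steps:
-13298 - (-69)*(-54 - 100) = -13298 - (-69)*(-154) = -13298 - 1*10626 = -13298 - 10626 = -23924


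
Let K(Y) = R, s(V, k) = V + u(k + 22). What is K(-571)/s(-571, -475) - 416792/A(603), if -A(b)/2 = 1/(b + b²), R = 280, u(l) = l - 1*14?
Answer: 39392268130948/519 ≈ 7.5900e+10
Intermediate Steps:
u(l) = -14 + l (u(l) = l - 14 = -14 + l)
s(V, k) = 8 + V + k (s(V, k) = V + (-14 + (k + 22)) = V + (-14 + (22 + k)) = V + (8 + k) = 8 + V + k)
K(Y) = 280
A(b) = -2/(b + b²)
K(-571)/s(-571, -475) - 416792/A(603) = 280/(8 - 571 - 475) - 416792/((-2/(603*(1 + 603)))) = 280/(-1038) - 416792/((-2*1/603/604)) = 280*(-1/1038) - 416792/((-2*1/603*1/604)) = -140/519 - 416792/(-1/182106) = -140/519 - 416792*(-182106) = -140/519 + 75900323952 = 39392268130948/519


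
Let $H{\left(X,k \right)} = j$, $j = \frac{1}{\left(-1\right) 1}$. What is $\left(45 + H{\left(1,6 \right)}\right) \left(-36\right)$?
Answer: $-1584$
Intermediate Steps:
$j = -1$ ($j = \frac{1}{-1} = -1$)
$H{\left(X,k \right)} = -1$
$\left(45 + H{\left(1,6 \right)}\right) \left(-36\right) = \left(45 - 1\right) \left(-36\right) = 44 \left(-36\right) = -1584$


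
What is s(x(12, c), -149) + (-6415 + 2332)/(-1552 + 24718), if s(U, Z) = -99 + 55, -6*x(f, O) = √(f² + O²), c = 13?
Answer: -341129/7722 ≈ -44.176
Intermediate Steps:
x(f, O) = -√(O² + f²)/6 (x(f, O) = -√(f² + O²)/6 = -√(O² + f²)/6)
s(U, Z) = -44
s(x(12, c), -149) + (-6415 + 2332)/(-1552 + 24718) = -44 + (-6415 + 2332)/(-1552 + 24718) = -44 - 4083/23166 = -44 - 4083*1/23166 = -44 - 1361/7722 = -341129/7722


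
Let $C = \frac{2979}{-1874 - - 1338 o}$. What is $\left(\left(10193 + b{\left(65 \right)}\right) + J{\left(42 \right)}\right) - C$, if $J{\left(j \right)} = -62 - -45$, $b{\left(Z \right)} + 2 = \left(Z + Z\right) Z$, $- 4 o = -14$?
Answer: $\frac{52311837}{2809} \approx 18623.0$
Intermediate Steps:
$o = \frac{7}{2}$ ($o = \left(- \frac{1}{4}\right) \left(-14\right) = \frac{7}{2} \approx 3.5$)
$b{\left(Z \right)} = -2 + 2 Z^{2}$ ($b{\left(Z \right)} = -2 + \left(Z + Z\right) Z = -2 + 2 Z Z = -2 + 2 Z^{2}$)
$J{\left(j \right)} = -17$ ($J{\left(j \right)} = -62 + 45 = -17$)
$C = \frac{2979}{2809}$ ($C = \frac{2979}{-1874 - \left(-1338\right) \frac{7}{2}} = \frac{2979}{-1874 - -4683} = \frac{2979}{-1874 + 4683} = \frac{2979}{2809} \approx 1.0605$)
$\left(\left(10193 + b{\left(65 \right)}\right) + J{\left(42 \right)}\right) - C = \left(\left(10193 - \left(2 - 2 \cdot 65^{2}\right)\right) - 17\right) - \frac{2979}{2809} = \left(\left(10193 + \left(-2 + 2 \cdot 4225\right)\right) - 17\right) - \frac{2979}{2809} = \left(\left(10193 + \left(-2 + 8450\right)\right) - 17\right) - \frac{2979}{2809} = \left(\left(10193 + 8448\right) - 17\right) - \frac{2979}{2809} = \left(18641 - 17\right) - \frac{2979}{2809} = 18624 - \frac{2979}{2809} = \frac{52311837}{2809}$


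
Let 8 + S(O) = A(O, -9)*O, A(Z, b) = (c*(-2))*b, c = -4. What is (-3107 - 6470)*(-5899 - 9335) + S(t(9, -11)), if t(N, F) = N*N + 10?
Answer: 145889458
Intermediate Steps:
A(Z, b) = 8*b (A(Z, b) = (-4*(-2))*b = 8*b)
t(N, F) = 10 + N² (t(N, F) = N² + 10 = 10 + N²)
S(O) = -8 - 72*O (S(O) = -8 + (8*(-9))*O = -8 - 72*O)
(-3107 - 6470)*(-5899 - 9335) + S(t(9, -11)) = (-3107 - 6470)*(-5899 - 9335) + (-8 - 72*(10 + 9²)) = -9577*(-15234) + (-8 - 72*(10 + 81)) = 145896018 + (-8 - 72*91) = 145896018 + (-8 - 6552) = 145896018 - 6560 = 145889458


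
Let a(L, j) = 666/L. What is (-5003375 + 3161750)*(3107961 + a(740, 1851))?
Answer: -11447400668175/2 ≈ -5.7237e+12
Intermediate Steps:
(-5003375 + 3161750)*(3107961 + a(740, 1851)) = (-5003375 + 3161750)*(3107961 + 666/740) = -1841625*(3107961 + 666*(1/740)) = -1841625*(3107961 + 9/10) = -1841625*31079619/10 = -11447400668175/2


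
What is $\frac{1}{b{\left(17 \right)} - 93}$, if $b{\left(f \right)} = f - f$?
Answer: $- \frac{1}{93} \approx -0.010753$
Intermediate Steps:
$b{\left(f \right)} = 0$
$\frac{1}{b{\left(17 \right)} - 93} = \frac{1}{0 - 93} = \frac{1}{-93} = - \frac{1}{93}$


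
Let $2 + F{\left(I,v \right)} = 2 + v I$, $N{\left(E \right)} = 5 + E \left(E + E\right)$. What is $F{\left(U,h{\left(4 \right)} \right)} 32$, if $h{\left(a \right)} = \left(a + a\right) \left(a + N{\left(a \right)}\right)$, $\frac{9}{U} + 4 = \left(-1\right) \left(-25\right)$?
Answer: $\frac{31488}{7} \approx 4498.3$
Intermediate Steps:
$N{\left(E \right)} = 5 + 2 E^{2}$ ($N{\left(E \right)} = 5 + E 2 E = 5 + 2 E^{2}$)
$U = \frac{3}{7}$ ($U = \frac{9}{-4 - -25} = \frac{9}{-4 + 25} = \frac{9}{21} = 9 \cdot \frac{1}{21} = \frac{3}{7} \approx 0.42857$)
$h{\left(a \right)} = 2 a \left(5 + a + 2 a^{2}\right)$ ($h{\left(a \right)} = \left(a + a\right) \left(a + \left(5 + 2 a^{2}\right)\right) = 2 a \left(5 + a + 2 a^{2}\right)$)
$F{\left(I,v \right)} = I v$ ($F{\left(I,v \right)} = -2 + \left(2 + v I\right) = -2 + \left(2 + I v\right) = I v$)
$F{\left(U,h{\left(4 \right)} \right)} 32 = \frac{3 \cdot 2 \cdot 4 \left(5 + 4 + 2 \cdot 4^{2}\right)}{7} \cdot 32 = \frac{3 \cdot 2 \cdot 4 \left(5 + 4 + 2 \cdot 16\right)}{7} \cdot 32 = \frac{3 \cdot 2 \cdot 4 \left(5 + 4 + 32\right)}{7} \cdot 32 = \frac{3 \cdot 2 \cdot 4 \cdot 41}{7} \cdot 32 = \frac{3}{7} \cdot 328 \cdot 32 = \frac{984}{7} \cdot 32 = \frac{31488}{7}$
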